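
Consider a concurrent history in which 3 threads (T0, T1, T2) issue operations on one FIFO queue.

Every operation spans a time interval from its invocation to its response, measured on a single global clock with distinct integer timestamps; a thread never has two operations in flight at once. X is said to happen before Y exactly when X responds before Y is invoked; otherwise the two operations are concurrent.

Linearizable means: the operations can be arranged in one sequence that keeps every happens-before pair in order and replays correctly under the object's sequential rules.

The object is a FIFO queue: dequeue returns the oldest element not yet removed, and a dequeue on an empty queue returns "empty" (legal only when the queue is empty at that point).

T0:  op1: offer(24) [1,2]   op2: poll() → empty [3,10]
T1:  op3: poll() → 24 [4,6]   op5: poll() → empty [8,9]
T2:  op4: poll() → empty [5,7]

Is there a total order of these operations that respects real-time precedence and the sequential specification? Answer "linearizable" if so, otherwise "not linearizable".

one valid linearization: op1, op3, op2, op4, op5
after step 1 (op1 offer(24)): queue <24>
after step 2 (op3 poll() → 24): queue <>
after step 3 (op2 poll() → empty): queue <>
after step 4 (op4 poll() → empty): queue <>
after step 5 (op5 poll() → empty): queue <>

linearizable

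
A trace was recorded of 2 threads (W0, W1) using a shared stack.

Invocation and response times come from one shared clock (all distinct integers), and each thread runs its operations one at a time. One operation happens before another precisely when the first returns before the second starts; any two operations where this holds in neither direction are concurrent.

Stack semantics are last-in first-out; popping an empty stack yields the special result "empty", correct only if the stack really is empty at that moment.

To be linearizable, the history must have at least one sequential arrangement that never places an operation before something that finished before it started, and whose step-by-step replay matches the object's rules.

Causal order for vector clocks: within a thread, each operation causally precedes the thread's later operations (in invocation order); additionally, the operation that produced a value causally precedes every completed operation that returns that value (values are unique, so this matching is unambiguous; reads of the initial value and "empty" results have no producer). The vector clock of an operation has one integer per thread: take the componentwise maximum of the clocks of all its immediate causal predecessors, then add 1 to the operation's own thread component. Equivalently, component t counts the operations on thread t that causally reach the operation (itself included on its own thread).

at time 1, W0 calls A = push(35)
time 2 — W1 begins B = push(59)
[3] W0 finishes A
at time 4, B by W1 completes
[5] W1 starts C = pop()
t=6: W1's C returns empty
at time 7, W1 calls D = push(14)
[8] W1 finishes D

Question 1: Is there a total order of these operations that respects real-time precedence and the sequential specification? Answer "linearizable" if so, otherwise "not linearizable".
through event 5 a valid linearization exists; event 6 (C responding at time 6) ends that
all 2 real-time-respecting orders fail — 3 completed stack operations, no legal replay
sample order A, B, C stalls at step 3 — C pop() → empty has no legal effect
sample order B, A, C stalls at step 3 — C pop() → empty has no legal effect

not linearizable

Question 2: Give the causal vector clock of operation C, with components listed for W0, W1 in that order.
Answer: (0, 2)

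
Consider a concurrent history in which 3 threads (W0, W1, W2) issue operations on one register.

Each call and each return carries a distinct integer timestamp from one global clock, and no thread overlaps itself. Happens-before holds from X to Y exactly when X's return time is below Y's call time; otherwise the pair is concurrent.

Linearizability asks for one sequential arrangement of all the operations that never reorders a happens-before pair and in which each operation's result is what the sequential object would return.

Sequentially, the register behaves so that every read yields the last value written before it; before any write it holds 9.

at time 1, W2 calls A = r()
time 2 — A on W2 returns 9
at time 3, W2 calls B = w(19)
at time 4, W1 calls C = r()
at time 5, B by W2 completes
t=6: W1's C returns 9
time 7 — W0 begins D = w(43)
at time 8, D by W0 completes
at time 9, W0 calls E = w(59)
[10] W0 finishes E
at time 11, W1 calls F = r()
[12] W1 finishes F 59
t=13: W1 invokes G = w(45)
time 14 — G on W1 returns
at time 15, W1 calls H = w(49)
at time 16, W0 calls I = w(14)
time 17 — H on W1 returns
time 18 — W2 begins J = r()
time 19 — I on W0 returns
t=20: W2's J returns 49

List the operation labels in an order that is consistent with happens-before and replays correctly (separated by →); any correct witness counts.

A → C → B → D → E → F → G → H → J → I

step 1: A r() → 9 — value 9
step 2: C r() → 9 — value 9
step 3: B w(19) — value 19
step 4: D w(43) — value 43
step 5: E w(59) — value 59
step 6: F r() → 59 — value 59
step 7: G w(45) — value 45
step 8: H w(49) — value 49
step 9: J r() → 49 — value 49
step 10: I w(14) — value 14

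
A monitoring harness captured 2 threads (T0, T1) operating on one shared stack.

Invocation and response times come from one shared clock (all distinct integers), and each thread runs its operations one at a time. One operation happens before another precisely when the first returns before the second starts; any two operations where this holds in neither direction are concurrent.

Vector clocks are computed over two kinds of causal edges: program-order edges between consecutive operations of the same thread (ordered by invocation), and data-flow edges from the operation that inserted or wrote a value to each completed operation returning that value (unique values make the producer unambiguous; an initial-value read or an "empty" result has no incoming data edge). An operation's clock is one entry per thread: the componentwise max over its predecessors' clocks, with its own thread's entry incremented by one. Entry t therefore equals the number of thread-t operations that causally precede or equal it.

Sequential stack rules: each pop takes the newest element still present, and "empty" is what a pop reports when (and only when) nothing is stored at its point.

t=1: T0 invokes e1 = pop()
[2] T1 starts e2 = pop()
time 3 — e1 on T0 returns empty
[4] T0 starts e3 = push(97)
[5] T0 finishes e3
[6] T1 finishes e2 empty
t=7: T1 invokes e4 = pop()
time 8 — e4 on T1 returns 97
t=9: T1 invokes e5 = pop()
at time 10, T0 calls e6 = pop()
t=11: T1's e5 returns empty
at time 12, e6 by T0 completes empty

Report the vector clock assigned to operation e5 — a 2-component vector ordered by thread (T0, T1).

(2, 3)

VC(e2, invoked at 2): no causal predecessors; +1 on T1 → (0, 1)
VC(e1, invoked at 1): no causal predecessors; +1 on T0 → (1, 0)
e3 (invocation 4): componentwise max over VC(e1)=(1, 0), +1 at T0, giving (2, 0)
e6 (invocation 10): componentwise max over VC(e3)=(2, 0), +1 at T0, giving (3, 0)
e4 (invocation 7): componentwise max over VC(e2)=(0, 1), VC(e3)=(2, 0), +1 at T1, giving (2, 2)
e5 (invocation 9): componentwise max over VC(e4)=(2, 2), +1 at T1, giving (2, 3)
target: VC(e5) = (2, 3)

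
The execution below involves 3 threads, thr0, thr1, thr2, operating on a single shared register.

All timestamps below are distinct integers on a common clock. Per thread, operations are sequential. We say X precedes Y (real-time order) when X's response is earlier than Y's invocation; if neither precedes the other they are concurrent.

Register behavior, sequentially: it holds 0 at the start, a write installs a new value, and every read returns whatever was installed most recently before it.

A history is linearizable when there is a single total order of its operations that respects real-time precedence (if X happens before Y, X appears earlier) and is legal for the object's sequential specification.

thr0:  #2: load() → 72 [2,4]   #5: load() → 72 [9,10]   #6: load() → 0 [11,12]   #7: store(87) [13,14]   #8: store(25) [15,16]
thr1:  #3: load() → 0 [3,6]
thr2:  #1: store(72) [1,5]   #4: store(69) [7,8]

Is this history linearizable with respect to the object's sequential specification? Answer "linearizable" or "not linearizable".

already the first 10 events (up to #5's response at time 10) admit no linearization; the first 9 still do
the 5 completed operations admit 6 real-time orders; each fails the register replay
take #1, #2, #3, #4, #5: step 3 already fails, because #3 load() → 0 cannot occur there
take #1, #3, #2, #4, #5: step 2 already fails, because #3 load() → 0 cannot occur there

not linearizable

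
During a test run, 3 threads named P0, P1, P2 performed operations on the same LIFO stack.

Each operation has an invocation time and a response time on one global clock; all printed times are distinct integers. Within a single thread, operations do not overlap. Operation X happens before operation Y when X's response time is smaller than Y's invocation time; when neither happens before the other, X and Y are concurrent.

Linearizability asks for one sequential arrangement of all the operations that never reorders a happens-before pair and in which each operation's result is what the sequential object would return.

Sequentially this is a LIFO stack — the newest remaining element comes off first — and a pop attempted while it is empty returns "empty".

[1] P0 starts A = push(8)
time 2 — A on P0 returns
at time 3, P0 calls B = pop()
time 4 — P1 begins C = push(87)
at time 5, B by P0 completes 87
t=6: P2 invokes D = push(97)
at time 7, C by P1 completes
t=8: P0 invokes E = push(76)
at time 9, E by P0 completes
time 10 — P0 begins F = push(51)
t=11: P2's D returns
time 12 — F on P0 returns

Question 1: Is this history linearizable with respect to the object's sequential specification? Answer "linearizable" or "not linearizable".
linearizable

a witness: A, C, B, D, E, F
1. A push(8), leaving stack <8>
2. C push(87), leaving stack <8,87>
3. B pop() → 87, leaving stack <8>
4. D push(97), leaving stack <8,97>
5. E push(76), leaving stack <8,97,76>
6. F push(51), leaving stack <8,97,76,51>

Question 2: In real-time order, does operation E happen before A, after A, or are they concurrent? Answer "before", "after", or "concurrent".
Answer: after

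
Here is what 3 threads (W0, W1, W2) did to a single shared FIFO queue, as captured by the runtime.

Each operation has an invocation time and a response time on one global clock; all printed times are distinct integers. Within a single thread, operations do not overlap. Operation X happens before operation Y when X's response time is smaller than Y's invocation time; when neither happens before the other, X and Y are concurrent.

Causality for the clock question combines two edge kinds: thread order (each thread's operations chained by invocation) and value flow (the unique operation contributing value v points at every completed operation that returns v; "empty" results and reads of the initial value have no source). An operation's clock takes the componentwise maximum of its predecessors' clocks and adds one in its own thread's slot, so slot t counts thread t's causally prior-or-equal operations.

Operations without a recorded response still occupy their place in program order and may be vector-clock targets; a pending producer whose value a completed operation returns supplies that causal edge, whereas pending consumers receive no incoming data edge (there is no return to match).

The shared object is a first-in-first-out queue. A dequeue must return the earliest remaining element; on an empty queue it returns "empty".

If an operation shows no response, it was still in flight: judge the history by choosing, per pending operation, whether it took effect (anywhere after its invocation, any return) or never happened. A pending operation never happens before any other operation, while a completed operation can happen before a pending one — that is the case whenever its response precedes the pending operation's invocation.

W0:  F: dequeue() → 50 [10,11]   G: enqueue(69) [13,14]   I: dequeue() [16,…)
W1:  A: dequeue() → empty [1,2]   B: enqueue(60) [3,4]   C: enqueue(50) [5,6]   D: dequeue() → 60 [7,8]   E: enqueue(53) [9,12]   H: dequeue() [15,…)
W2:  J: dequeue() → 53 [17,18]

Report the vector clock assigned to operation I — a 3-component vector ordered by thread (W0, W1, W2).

no predecessors for A (invoked 1): W1 increments from zero → (0, 1, 0)
invoked at 3, B merges VC(A)=(0, 1, 0) and bumps W1's slot → (0, 2, 0)
invoked at 5, C merges VC(B)=(0, 2, 0) and bumps W1's slot → (0, 3, 0)
invoked at 7, D merges VC(B)=(0, 2, 0), VC(C)=(0, 3, 0) and bumps W1's slot → (0, 4, 0)
invoked at 10, F merges VC(C)=(0, 3, 0) and bumps W0's slot → (1, 3, 0)
invoked at 9, E merges VC(D)=(0, 4, 0) and bumps W1's slot → (0, 5, 0)
invoked at 13, G merges VC(F)=(1, 3, 0) and bumps W0's slot → (2, 3, 0)
invoked at 17, J merges VC(E)=(0, 5, 0) and bumps W2's slot → (0, 5, 1)
invoked at 15, H merges VC(E)=(0, 5, 0) and bumps W1's slot → (0, 6, 0)
invoked at 16, I merges VC(G)=(2, 3, 0) and bumps W0's slot → (3, 3, 0)
target: VC(I) = (3, 3, 0)

(3, 3, 0)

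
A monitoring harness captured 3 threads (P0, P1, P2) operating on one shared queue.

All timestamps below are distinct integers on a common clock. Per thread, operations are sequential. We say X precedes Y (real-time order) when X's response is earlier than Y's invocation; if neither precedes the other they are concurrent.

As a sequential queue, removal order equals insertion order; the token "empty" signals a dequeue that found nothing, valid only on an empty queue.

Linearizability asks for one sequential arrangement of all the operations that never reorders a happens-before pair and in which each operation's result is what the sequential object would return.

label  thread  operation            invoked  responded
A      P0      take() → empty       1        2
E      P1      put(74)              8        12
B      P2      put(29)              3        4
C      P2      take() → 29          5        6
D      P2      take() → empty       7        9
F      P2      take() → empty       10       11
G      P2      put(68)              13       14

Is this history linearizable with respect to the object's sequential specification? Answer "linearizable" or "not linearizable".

one valid linearization: A, B, C, D, F, E, G
after step 1 (A take() → empty): queue <>
after step 2 (B put(29)): queue <29>
after step 3 (C take() → 29): queue <>
after step 4 (D take() → empty): queue <>
after step 5 (F take() → empty): queue <>
after step 6 (E put(74)): queue <74>
after step 7 (G put(68)): queue <74,68>

linearizable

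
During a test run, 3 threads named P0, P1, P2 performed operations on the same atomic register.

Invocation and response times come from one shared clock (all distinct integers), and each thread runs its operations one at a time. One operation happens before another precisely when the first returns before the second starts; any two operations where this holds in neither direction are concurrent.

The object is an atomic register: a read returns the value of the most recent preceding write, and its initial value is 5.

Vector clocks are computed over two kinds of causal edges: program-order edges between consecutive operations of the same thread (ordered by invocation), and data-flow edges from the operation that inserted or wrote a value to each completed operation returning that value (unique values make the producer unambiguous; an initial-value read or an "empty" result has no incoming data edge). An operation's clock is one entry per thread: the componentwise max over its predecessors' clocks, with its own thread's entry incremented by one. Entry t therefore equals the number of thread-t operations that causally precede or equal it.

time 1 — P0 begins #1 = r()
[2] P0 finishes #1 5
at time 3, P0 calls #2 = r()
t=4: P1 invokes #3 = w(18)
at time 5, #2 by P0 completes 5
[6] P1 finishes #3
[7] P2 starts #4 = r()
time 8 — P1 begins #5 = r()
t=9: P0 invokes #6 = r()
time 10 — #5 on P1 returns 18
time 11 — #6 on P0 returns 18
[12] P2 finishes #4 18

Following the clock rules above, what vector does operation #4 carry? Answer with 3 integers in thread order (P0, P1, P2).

VC(#3, invoked at 4): no causal predecessors; +1 on P1 → (0, 1, 0)
VC(#1, invoked at 1): no causal predecessors; +1 on P0 → (1, 0, 0)
VC(#4, invoked at 7): max of VC(#3)=(0, 1, 0), then +1 on thread P2 → (0, 1, 1)
VC(#5, invoked at 8): max of VC(#3)=(0, 1, 0), then +1 on thread P1 → (0, 2, 0)
VC(#2, invoked at 3): max of VC(#1)=(1, 0, 0), then +1 on thread P0 → (2, 0, 0)
VC(#6, invoked at 9): max of VC(#2)=(2, 0, 0), VC(#3)=(0, 1, 0), then +1 on thread P0 → (3, 1, 0)
target: VC(#4) = (0, 1, 1)

(0, 1, 1)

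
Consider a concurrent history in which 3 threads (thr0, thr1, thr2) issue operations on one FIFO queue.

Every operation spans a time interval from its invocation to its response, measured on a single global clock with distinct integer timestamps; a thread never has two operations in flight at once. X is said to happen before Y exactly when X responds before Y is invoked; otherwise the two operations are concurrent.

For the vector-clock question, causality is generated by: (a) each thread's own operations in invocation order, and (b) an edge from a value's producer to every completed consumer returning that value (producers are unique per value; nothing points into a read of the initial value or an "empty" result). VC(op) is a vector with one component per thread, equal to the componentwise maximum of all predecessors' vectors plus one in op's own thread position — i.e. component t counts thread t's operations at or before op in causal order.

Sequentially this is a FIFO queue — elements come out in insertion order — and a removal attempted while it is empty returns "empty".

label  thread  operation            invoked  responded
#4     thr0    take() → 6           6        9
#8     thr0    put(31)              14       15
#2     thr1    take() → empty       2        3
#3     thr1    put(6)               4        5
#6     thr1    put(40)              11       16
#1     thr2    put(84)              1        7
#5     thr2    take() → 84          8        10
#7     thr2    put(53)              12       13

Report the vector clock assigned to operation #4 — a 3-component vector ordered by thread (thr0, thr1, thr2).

(1, 2, 0)

VC(#1, invoked at 1): no causal predecessors; +1 on thr2 → (0, 0, 1)
VC(#2, invoked at 2): no causal predecessors; +1 on thr1 → (0, 1, 0)
VC(#5, invoked at 8): max of VC(#1)=(0, 0, 1), then +1 on thread thr2 → (0, 0, 2)
VC(#3, invoked at 4): max of VC(#2)=(0, 1, 0), then +1 on thread thr1 → (0, 2, 0)
VC(#7, invoked at 12): max of VC(#5)=(0, 0, 2), then +1 on thread thr2 → (0, 0, 3)
VC(#6, invoked at 11): max of VC(#3)=(0, 2, 0), then +1 on thread thr1 → (0, 3, 0)
VC(#4, invoked at 6): max of VC(#3)=(0, 2, 0), then +1 on thread thr0 → (1, 2, 0)
VC(#8, invoked at 14): max of VC(#4)=(1, 2, 0), then +1 on thread thr0 → (2, 2, 0)
target: VC(#4) = (1, 2, 0)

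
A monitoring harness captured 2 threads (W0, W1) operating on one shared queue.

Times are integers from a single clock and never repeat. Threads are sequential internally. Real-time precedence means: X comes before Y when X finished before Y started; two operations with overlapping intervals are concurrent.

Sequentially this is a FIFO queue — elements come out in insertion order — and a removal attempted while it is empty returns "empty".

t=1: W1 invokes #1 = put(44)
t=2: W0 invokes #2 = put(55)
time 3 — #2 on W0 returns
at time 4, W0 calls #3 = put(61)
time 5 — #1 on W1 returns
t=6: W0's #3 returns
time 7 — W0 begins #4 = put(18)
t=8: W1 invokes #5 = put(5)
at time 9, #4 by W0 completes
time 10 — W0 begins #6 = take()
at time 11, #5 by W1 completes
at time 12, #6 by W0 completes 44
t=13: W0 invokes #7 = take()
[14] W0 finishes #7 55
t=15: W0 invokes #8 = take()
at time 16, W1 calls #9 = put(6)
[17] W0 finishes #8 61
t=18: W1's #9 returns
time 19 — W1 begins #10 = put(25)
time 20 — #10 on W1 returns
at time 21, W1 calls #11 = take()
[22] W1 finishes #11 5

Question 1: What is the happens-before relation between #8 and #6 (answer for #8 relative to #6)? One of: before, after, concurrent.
#8 spans [15,17], #6 spans [10,12]
resp(#6)=12 < inv(#8)=15

after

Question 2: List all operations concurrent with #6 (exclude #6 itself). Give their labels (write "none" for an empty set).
overlap test against #6 [10,12]: concurrent iff the interval meets 10..12
#1 [1,5]: before
#2 [2,3]: before
#3 [4,6]: before
#4 [7,9]: before
#5 [8,11]: concurrent
#7 [13,14]: after
#8 [15,17]: after
#9 [16,18]: after
#10 [19,20]: after
#11 [21,22]: after

#5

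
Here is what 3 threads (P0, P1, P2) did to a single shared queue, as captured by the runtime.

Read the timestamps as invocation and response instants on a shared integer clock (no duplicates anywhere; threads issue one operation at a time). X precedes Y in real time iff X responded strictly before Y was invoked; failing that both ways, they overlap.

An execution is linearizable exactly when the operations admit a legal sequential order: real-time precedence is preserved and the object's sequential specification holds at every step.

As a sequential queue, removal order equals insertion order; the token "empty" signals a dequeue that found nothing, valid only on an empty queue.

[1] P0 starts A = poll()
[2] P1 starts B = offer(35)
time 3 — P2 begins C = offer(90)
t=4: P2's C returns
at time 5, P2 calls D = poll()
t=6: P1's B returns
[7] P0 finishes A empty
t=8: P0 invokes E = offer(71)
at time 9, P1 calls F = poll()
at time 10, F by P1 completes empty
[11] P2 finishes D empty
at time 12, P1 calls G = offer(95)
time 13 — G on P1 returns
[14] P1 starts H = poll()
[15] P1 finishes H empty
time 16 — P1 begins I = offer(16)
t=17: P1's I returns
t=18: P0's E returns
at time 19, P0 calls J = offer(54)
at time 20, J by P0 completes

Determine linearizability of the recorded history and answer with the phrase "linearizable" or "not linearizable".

not linearizable

through event 9 a valid linearization exists; event 10 (F responding at time 10) ends that
the 4 completed operations admit 6 real-time orders; each fails the queue replay
no escape via the 2 pending operations (D, E): every completion choice fails
e.g. A, B, C, F (pending dropped): illegal at step 4, since F poll() → empty cannot apply there
e.g. A, C, B, F (pending dropped): illegal at step 4, since F poll() → empty cannot apply there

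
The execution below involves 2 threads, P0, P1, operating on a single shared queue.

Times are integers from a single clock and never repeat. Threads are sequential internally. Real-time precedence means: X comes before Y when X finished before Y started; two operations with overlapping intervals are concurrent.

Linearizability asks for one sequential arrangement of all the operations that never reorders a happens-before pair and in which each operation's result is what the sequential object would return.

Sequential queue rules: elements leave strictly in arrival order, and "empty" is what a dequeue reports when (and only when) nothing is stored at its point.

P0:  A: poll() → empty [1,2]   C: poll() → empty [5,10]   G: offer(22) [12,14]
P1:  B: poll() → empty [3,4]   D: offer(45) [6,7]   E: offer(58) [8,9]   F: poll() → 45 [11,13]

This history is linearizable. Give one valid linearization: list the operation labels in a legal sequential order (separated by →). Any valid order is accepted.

after step 1 (A poll() → empty): queue <>
after step 2 (B poll() → empty): queue <>
after step 3 (C poll() → empty): queue <>
after step 4 (D offer(45)): queue <45>
after step 5 (E offer(58)): queue <45,58>
after step 6 (F poll() → 45): queue <58>
after step 7 (G offer(22)): queue <58,22>

A → B → C → D → E → F → G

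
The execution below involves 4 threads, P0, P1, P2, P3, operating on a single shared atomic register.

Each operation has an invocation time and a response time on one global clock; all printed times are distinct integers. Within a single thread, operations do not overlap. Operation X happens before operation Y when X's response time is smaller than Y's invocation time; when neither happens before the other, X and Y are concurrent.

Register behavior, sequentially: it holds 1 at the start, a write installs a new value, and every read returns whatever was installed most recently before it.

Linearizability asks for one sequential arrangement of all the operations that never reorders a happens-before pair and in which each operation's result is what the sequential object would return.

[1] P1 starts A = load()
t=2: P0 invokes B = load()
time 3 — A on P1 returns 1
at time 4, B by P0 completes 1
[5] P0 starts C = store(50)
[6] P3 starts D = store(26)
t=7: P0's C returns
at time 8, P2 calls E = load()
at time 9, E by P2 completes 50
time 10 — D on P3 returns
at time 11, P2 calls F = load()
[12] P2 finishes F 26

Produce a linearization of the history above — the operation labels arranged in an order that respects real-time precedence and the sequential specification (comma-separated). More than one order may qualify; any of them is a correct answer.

A, B, C, E, D, F

after step 1 (A load() → 1): value 1
after step 2 (B load() → 1): value 1
after step 3 (C store(50)): value 50
after step 4 (E load() → 50): value 50
after step 5 (D store(26)): value 26
after step 6 (F load() → 26): value 26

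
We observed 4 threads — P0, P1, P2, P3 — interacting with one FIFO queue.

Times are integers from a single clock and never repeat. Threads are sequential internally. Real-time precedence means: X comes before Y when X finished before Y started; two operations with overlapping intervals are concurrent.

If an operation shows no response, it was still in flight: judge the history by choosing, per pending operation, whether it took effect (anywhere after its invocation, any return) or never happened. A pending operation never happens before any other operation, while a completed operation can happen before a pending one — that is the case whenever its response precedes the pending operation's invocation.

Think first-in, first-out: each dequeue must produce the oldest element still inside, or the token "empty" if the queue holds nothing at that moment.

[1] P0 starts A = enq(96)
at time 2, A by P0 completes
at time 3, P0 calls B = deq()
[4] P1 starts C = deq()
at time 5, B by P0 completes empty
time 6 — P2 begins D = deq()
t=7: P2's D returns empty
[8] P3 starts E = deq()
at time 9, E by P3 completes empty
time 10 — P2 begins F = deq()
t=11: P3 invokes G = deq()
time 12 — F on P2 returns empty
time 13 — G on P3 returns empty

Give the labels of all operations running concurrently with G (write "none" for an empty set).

G spans [11,13]: anything still running between times 11 and 13 counts as concurrent
A [1,2]: before
B [3,5]: before
C [4,…): concurrent
D [6,7]: before
E [8,9]: before
F [10,12]: concurrent

C, F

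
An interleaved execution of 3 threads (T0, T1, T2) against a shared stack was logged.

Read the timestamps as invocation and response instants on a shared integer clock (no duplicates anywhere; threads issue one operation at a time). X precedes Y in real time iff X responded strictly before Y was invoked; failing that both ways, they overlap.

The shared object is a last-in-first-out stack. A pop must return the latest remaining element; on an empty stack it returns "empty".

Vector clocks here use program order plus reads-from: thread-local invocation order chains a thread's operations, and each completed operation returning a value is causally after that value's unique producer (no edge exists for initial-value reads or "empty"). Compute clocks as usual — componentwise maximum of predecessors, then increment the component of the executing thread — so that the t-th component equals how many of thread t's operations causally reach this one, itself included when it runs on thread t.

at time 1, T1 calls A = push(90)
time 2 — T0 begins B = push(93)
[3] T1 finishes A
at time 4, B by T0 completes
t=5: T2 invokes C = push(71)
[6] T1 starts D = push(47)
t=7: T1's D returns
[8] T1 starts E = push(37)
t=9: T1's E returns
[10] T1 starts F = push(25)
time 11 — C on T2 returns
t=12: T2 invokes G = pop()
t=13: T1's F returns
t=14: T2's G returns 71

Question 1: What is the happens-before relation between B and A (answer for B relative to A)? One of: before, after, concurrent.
concurrent

B spans [2,4], A spans [1,3]
the intervals overlap in both directions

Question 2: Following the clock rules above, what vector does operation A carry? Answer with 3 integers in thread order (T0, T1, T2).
(0, 1, 0)

root op C, invoked 5: fresh clock plus T2's own tick → (0, 0, 1)
root op A, invoked 1: fresh clock plus T1's own tick → (0, 1, 0)
root op B, invoked 2: fresh clock plus T0's own tick → (1, 0, 0)
from VC(C)=(0, 0, 1), G (invoked 12) maxes components and bumps T2 → (0, 0, 2)
from VC(A)=(0, 1, 0), D (invoked 6) maxes components and bumps T1 → (0, 2, 0)
from VC(D)=(0, 2, 0), E (invoked 8) maxes components and bumps T1 → (0, 3, 0)
from VC(E)=(0, 3, 0), F (invoked 10) maxes components and bumps T1 → (0, 4, 0)
target: VC(A) = (0, 1, 0)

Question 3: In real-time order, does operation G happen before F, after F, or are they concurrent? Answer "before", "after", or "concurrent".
concurrent

G spans [12,14], F spans [10,13]
the intervals overlap in both directions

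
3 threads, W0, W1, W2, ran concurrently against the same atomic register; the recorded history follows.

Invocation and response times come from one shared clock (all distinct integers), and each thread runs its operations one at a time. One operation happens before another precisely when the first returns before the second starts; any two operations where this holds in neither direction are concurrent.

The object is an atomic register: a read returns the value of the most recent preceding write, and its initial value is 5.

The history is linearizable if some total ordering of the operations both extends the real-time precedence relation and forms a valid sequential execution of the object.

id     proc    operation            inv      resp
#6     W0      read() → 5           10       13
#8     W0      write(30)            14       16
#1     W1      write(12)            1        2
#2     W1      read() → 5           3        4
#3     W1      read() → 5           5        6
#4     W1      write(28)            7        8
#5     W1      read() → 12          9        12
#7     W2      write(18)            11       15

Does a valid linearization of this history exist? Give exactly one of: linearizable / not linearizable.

prefix check: 1..3 passes, 1..4 fails once #2's time-4 response joins
one real-time candidate order over the 2 completed operations — the atomic register replay rejects it
e.g. #1, #2: illegal at step 2, since #2 read() → 5 cannot apply there

not linearizable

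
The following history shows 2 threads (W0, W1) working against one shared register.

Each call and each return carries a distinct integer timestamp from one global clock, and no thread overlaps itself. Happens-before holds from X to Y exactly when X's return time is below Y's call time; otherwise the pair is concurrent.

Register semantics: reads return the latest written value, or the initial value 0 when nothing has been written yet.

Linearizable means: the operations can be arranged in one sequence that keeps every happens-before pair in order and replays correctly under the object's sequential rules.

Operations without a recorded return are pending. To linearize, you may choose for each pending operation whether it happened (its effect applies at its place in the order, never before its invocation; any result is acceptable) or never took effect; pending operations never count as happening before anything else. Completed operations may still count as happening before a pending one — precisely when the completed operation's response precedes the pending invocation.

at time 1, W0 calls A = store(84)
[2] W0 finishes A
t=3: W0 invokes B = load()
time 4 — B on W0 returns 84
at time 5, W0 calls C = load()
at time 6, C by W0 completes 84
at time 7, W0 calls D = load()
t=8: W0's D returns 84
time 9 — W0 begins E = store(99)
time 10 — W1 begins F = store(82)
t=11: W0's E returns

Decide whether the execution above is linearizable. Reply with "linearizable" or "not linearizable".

a witness: A, B, C, D, E
after step 1 (A store(84)): value 84
after step 2 (B load() → 84): value 84
after step 3 (C load() → 84): value 84
after step 4 (D load() → 84): value 84
after step 5 (E store(99)): value 99

linearizable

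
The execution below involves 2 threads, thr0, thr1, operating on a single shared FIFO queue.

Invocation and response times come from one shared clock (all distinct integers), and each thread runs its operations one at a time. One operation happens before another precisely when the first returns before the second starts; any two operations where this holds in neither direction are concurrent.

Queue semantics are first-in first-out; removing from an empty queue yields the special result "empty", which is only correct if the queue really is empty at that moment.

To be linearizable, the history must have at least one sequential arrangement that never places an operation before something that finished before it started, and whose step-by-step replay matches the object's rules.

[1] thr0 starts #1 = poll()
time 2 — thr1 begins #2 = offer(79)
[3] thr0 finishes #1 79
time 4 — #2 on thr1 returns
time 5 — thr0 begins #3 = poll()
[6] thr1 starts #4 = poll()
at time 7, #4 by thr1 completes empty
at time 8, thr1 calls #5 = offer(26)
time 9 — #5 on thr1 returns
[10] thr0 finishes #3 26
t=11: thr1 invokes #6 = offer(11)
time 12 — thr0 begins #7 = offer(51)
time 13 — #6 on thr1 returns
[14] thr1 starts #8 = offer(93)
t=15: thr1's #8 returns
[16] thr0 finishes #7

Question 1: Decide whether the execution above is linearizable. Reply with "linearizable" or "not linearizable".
linearizable

a witness: #2, #1, #4, #5, #3, #6, #7, #8
1. #2 offer(79), leaving queue <79>
2. #1 poll() → 79, leaving queue <>
3. #4 poll() → empty, leaving queue <>
4. #5 offer(26), leaving queue <26>
5. #3 poll() → 26, leaving queue <>
6. #6 offer(11), leaving queue <11>
7. #7 offer(51), leaving queue <11,51>
8. #8 offer(93), leaving queue <11,51,93>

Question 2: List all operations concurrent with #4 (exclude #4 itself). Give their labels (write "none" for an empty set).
Answer: #3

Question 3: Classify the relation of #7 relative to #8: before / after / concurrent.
Answer: concurrent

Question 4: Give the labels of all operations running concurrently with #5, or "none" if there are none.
Answer: #3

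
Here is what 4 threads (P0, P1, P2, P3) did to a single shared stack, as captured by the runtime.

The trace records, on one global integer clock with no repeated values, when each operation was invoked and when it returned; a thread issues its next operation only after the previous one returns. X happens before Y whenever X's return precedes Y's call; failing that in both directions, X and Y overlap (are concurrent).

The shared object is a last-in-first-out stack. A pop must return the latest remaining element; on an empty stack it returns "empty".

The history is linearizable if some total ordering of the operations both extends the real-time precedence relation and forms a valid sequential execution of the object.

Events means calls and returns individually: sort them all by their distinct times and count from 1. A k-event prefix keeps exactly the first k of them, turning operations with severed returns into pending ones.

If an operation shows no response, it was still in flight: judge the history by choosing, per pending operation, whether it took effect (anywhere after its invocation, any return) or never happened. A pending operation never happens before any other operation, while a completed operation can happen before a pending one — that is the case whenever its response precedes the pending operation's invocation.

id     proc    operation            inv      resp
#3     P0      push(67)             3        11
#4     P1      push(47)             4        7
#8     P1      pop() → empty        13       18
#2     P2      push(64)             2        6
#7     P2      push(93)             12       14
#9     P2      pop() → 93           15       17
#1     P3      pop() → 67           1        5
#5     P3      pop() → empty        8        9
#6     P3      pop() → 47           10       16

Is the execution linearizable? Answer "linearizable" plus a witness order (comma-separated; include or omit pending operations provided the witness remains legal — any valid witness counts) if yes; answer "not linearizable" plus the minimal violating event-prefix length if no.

already the first 9 events (up to #5's response at time 9) admit no linearization; the first 8 still do
checked exhaustively: 6 real-time-consistent orders of 4 completed operations, zero legal stack replays
no completion choice of the 1 pending operation (#3) rescues it — every subset was tried
e.g. #1, #2, #4, #5 (pending dropped): illegal at step 1, since #1 pop() → 67 cannot apply there
e.g. #1, #4, #2, #5 (pending dropped): illegal at step 1, since #1 pop() → 67 cannot apply there

not linearizable — minimal violating prefix: 9 events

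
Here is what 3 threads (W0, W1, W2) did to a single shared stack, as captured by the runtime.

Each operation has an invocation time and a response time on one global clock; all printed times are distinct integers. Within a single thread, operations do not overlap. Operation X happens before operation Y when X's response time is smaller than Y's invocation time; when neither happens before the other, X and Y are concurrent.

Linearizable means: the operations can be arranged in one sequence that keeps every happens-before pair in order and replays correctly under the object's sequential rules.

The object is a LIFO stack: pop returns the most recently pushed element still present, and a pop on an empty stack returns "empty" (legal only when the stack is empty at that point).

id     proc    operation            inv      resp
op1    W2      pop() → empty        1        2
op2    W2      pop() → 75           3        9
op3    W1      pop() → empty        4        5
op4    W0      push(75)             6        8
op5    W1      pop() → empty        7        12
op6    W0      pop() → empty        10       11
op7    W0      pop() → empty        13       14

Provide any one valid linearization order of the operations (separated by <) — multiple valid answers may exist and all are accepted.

after step 1 (op1 pop() → empty): stack <>
after step 2 (op3 pop() → empty): stack <>
after step 3 (op4 push(75)): stack <75>
after step 4 (op2 pop() → 75): stack <>
after step 5 (op5 pop() → empty): stack <>
after step 6 (op6 pop() → empty): stack <>
after step 7 (op7 pop() → empty): stack <>

op1 < op3 < op4 < op2 < op5 < op6 < op7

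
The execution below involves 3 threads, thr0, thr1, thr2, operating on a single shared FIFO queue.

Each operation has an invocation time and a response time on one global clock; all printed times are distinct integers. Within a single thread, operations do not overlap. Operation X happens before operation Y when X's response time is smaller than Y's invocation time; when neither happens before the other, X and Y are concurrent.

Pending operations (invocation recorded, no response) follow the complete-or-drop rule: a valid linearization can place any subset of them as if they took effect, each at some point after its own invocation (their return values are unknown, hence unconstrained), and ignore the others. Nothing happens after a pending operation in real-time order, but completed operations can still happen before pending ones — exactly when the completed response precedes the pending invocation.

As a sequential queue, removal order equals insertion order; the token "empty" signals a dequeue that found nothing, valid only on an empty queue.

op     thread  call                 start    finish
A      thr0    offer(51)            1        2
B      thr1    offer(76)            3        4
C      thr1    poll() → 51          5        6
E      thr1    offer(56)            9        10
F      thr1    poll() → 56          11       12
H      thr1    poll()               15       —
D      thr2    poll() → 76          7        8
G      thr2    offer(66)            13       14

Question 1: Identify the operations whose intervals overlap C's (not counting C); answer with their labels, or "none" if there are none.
none

C spans [5,6]; an op avoiding the whole window 5..6 is ordered, any other is concurrent
A [1,2]: before
B [3,4]: before
D [7,8]: after
E [9,10]: after
F [11,12]: after
G [13,14]: after
H [15,…): after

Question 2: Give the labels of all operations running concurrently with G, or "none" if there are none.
none

concurrent with G ([13,14]): every op whose interval crosses 13..14
A [1,2]: before
B [3,4]: before
C [5,6]: before
D [7,8]: before
E [9,10]: before
F [11,12]: before
H [15,…): after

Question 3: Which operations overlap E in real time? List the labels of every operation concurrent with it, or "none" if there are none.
none

overlap test against E [9,10]: concurrent iff the interval meets 9..10
A [1,2]: before
B [3,4]: before
C [5,6]: before
D [7,8]: before
F [11,12]: after
G [13,14]: after
H [15,…): after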